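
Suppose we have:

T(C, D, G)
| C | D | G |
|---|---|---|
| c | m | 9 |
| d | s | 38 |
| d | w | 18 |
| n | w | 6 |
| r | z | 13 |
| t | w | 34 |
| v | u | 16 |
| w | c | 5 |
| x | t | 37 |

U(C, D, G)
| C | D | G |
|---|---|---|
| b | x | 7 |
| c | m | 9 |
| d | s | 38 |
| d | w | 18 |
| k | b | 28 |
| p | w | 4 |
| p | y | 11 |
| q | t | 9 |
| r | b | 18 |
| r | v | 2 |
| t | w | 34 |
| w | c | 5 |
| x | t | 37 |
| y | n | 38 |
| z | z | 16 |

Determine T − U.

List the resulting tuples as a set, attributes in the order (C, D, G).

{(n, w, 6), (r, z, 13), (v, u, 16)}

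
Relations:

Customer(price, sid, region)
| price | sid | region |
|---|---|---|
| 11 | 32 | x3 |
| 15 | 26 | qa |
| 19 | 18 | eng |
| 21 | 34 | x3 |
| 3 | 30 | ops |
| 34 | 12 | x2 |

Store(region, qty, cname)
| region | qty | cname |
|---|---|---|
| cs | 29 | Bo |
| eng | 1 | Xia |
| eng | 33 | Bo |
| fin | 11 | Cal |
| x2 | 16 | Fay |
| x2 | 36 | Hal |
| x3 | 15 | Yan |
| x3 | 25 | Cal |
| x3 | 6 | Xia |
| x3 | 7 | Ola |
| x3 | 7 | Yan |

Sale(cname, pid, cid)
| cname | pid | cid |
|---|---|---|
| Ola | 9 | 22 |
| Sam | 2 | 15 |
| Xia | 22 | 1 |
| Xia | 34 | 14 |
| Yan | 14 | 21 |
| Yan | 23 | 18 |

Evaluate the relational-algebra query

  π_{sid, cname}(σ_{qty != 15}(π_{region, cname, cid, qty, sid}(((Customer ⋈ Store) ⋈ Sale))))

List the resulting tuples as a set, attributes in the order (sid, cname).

Joining Customer and Store on region yields {(11, 32, x3, 15, Yan), (11, 32, x3, 25, Cal), (11, 32, x3, 6, Xia), (11, 32, x3, 7, Ola), (11, 32, x3, 7, Yan), (19, 18, eng, 1, Xia), (19, 18, eng, 33, Bo), (21, 34, x3, 15, Yan), (21, 34, x3, 25, Cal), (21, 34, x3, 6, Xia), (21, 34, x3, 7, Ola), (21, 34, x3, 7, Yan), (34, 12, x2, 16, Fay), (34, 12, x2, 36, Hal)}.
Joining (Customer ⋈ Store) and Sale on cname yields {(11, 32, x3, 15, Yan, 14, 21), (11, 32, x3, 15, Yan, 23, 18), (11, 32, x3, 6, Xia, 22, 1), (11, 32, x3, 6, Xia, 34, 14), (11, 32, x3, 7, Ola, 9, 22), (11, 32, x3, 7, Yan, 14, 21), (11, 32, x3, 7, Yan, 23, 18), (19, 18, eng, 1, Xia, 22, 1), (19, 18, eng, 1, Xia, 34, 14), (21, 34, x3, 15, Yan, 14, 21), (21, 34, x3, 15, Yan, 23, 18), (21, 34, x3, 6, Xia, 22, 1), (21, 34, x3, 6, Xia, 34, 14), (21, 34, x3, 7, Ola, 9, 22), (21, 34, x3, 7, Yan, 14, 21), (21, 34, x3, 7, Yan, 23, 18)}.
Projecting to region, cname, cid, qty, sid: {(eng, Xia, 1, 1, 18), (eng, Xia, 14, 1, 18), (x3, Ola, 22, 7, 32), (x3, Ola, 22, 7, 34), (x3, Xia, 1, 6, 32), (x3, Xia, 1, 6, 34), (x3, Xia, 14, 6, 32), (x3, Xia, 14, 6, 34), (x3, Yan, 18, 15, 32), (x3, Yan, 18, 15, 34), (x3, Yan, 18, 7, 32), (x3, Yan, 18, 7, 34), (x3, Yan, 21, 15, 32), (x3, Yan, 21, 15, 34), (x3, Yan, 21, 7, 32), (x3, Yan, 21, 7, 34)}
Filtering on qty != 15 leaves {(eng, Xia, 1, 1, 18), (eng, Xia, 14, 1, 18), (x3, Ola, 22, 7, 32), (x3, Ola, 22, 7, 34), (x3, Xia, 1, 6, 32), (x3, Xia, 1, 6, 34), (x3, Xia, 14, 6, 32), (x3, Xia, 14, 6, 34), (x3, Yan, 18, 7, 32), (x3, Yan, 18, 7, 34), (x3, Yan, 21, 7, 32), (x3, Yan, 21, 7, 34)}.
Projecting to sid, cname (5 duplicate(s) eliminated): {(18, Xia), (32, Ola), (32, Xia), (32, Yan), (34, Ola), (34, Xia), (34, Yan)}

{(18, Xia), (32, Ola), (32, Xia), (32, Yan), (34, Ola), (34, Xia), (34, Yan)}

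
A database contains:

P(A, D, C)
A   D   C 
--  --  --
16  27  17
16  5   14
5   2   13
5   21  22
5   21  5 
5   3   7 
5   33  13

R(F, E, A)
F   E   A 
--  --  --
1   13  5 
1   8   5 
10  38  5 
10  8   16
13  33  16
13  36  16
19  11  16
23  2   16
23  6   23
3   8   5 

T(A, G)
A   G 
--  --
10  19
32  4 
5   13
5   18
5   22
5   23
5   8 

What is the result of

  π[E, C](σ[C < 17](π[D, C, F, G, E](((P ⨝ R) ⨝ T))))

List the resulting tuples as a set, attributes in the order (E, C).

{(13, 13), (13, 5), (13, 7), (38, 13), (38, 5), (38, 7), (8, 13), (8, 5), (8, 7)}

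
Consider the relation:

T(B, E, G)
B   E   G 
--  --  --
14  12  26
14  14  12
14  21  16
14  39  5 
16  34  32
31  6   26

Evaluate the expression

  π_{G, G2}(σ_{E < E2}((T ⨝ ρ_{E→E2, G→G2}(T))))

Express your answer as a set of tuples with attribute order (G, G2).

{(12, 16), (12, 5), (16, 5), (26, 12), (26, 16), (26, 5)}

ρ[E→E2, G→G2]: schema becomes (B, E2, G2); tuples unchanged.
Natural join on B: {(14, 12, 26, 12, 26), (14, 12, 26, 14, 12), (14, 12, 26, 21, 16), (14, 12, 26, 39, 5), (14, 14, 12, 12, 26), (14, 14, 12, 14, 12), (14, 14, 12, 21, 16), (14, 14, 12, 39, 5), (14, 21, 16, 12, 26), (14, 21, 16, 14, 12), (14, 21, 16, 21, 16), (14, 21, 16, 39, 5), (14, 39, 5, 12, 26), (14, 39, 5, 14, 12), (14, 39, 5, 21, 16), (14, 39, 5, 39, 5), (16, 34, 32, 34, 32), (31, 6, 26, 6, 26)}
Selection E < E2: {(14, 12, 26, 14, 12), (14, 12, 26, 21, 16), (14, 12, 26, 39, 5), (14, 14, 12, 21, 16), (14, 14, 12, 39, 5), (14, 21, 16, 39, 5)}
π_{G, G2} gives {(12, 16), (12, 5), (16, 5), (26, 12), (26, 16), (26, 5)}.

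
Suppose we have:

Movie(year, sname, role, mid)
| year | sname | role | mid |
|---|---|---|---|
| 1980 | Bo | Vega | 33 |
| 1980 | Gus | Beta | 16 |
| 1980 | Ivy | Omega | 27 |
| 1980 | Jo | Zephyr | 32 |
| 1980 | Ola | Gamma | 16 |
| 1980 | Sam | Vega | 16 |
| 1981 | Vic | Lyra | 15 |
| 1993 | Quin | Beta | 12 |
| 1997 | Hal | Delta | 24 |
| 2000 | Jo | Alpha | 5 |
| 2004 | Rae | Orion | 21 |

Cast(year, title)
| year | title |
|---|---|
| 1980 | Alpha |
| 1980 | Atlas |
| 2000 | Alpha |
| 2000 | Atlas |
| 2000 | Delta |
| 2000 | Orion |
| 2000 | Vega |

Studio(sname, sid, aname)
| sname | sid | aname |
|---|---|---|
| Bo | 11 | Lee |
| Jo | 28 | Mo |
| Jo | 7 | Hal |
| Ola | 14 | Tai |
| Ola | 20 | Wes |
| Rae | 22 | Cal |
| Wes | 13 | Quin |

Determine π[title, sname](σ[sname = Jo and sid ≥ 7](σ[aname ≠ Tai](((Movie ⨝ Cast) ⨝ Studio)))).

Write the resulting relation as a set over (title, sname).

{(Alpha, Jo), (Atlas, Jo), (Delta, Jo), (Orion, Jo), (Vega, Jo)}

Joining Movie and Cast on year yields {(1980, Bo, Vega, 33, Alpha), (1980, Bo, Vega, 33, Atlas), (1980, Gus, Beta, 16, Alpha), (1980, Gus, Beta, 16, Atlas), (1980, Ivy, Omega, 27, Alpha), (1980, Ivy, Omega, 27, Atlas), (1980, Jo, Zephyr, 32, Alpha), (1980, Jo, Zephyr, 32, Atlas), (1980, Ola, Gamma, 16, Alpha), (1980, Ola, Gamma, 16, Atlas), (1980, Sam, Vega, 16, Alpha), (1980, Sam, Vega, 16, Atlas), (2000, Jo, Alpha, 5, Alpha), (2000, Jo, Alpha, 5, Atlas), (2000, Jo, Alpha, 5, Delta), (2000, Jo, Alpha, 5, Orion), (2000, Jo, Alpha, 5, Vega)}.
Joining (Movie ⨝ Cast) and Studio on sname yields {(1980, Bo, Vega, 33, Alpha, 11, Lee), (1980, Bo, Vega, 33, Atlas, 11, Lee), (1980, Jo, Zephyr, 32, Alpha, 28, Mo), (1980, Jo, Zephyr, 32, Alpha, 7, Hal), (1980, Jo, Zephyr, 32, Atlas, 28, Mo), (1980, Jo, Zephyr, 32, Atlas, 7, Hal), (1980, Ola, Gamma, 16, Alpha, 14, Tai), (1980, Ola, Gamma, 16, Alpha, 20, Wes), (1980, Ola, Gamma, 16, Atlas, 14, Tai), (1980, Ola, Gamma, 16, Atlas, 20, Wes), (2000, Jo, Alpha, 5, Alpha, 28, Mo), (2000, Jo, Alpha, 5, Alpha, 7, Hal), (2000, Jo, Alpha, 5, Atlas, 28, Mo), (2000, Jo, Alpha, 5, Atlas, 7, Hal), (2000, Jo, Alpha, 5, Delta, 28, Mo), (2000, Jo, Alpha, 5, Delta, 7, Hal), (2000, Jo, Alpha, 5, Orion, 28, Mo), (2000, Jo, Alpha, 5, Orion, 7, Hal), (2000, Jo, Alpha, 5, Vega, 28, Mo), (2000, Jo, Alpha, 5, Vega, 7, Hal)}.
Selection aname ≠ Tai: {(1980, Bo, Vega, 33, Alpha, 11, Lee), (1980, Bo, Vega, 33, Atlas, 11, Lee), (1980, Jo, Zephyr, 32, Alpha, 28, Mo), (1980, Jo, Zephyr, 32, Alpha, 7, Hal), (1980, Jo, Zephyr, 32, Atlas, 28, Mo), (1980, Jo, Zephyr, 32, Atlas, 7, Hal), (1980, Ola, Gamma, 16, Alpha, 20, Wes), (1980, Ola, Gamma, 16, Atlas, 20, Wes), (2000, Jo, Alpha, 5, Alpha, 28, Mo), (2000, Jo, Alpha, 5, Alpha, 7, Hal), (2000, Jo, Alpha, 5, Atlas, 28, Mo), (2000, Jo, Alpha, 5, Atlas, 7, Hal), (2000, Jo, Alpha, 5, Delta, 28, Mo), (2000, Jo, Alpha, 5, Delta, 7, Hal), (2000, Jo, Alpha, 5, Orion, 28, Mo), (2000, Jo, Alpha, 5, Orion, 7, Hal), (2000, Jo, Alpha, 5, Vega, 28, Mo), (2000, Jo, Alpha, 5, Vega, 7, Hal)}
Selection sname = Jo and sid ≥ 7: {(1980, Jo, Zephyr, 32, Alpha, 28, Mo), (1980, Jo, Zephyr, 32, Alpha, 7, Hal), (1980, Jo, Zephyr, 32, Atlas, 28, Mo), (1980, Jo, Zephyr, 32, Atlas, 7, Hal), (2000, Jo, Alpha, 5, Alpha, 28, Mo), (2000, Jo, Alpha, 5, Alpha, 7, Hal), (2000, Jo, Alpha, 5, Atlas, 28, Mo), (2000, Jo, Alpha, 5, Atlas, 7, Hal), (2000, Jo, Alpha, 5, Delta, 28, Mo), (2000, Jo, Alpha, 5, Delta, 7, Hal), (2000, Jo, Alpha, 5, Orion, 28, Mo), (2000, Jo, Alpha, 5, Orion, 7, Hal), (2000, Jo, Alpha, 5, Vega, 28, Mo), (2000, Jo, Alpha, 5, Vega, 7, Hal)}
π[title, sname]: project onto (title, sname) (9 duplicate(s) eliminated) → {(Alpha, Jo), (Atlas, Jo), (Delta, Jo), (Orion, Jo), (Vega, Jo)}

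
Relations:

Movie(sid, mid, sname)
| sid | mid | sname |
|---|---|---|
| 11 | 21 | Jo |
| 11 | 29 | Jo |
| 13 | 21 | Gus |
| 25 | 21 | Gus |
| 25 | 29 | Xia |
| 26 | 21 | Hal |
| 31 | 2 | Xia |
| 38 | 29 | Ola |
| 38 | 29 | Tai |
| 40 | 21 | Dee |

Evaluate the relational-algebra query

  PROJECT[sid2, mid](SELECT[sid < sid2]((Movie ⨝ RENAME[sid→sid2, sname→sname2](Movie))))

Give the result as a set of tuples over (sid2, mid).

ρ[sid→sid2, sname→sname2]: schema becomes (sid2, mid, sname2); tuples unchanged.
Natural join on mid: {(11, 21, Jo, 11, Jo), (11, 21, Jo, 13, Gus), (11, 21, Jo, 25, Gus), (11, 21, Jo, 26, Hal), (11, 21, Jo, 40, Dee), (11, 29, Jo, 11, Jo), (11, 29, Jo, 25, Xia), (11, 29, Jo, 38, Ola), (11, 29, Jo, 38, Tai), (13, 21, Gus, 11, Jo), (13, 21, Gus, 13, Gus), (13, 21, Gus, 25, Gus), (13, 21, Gus, 26, Hal), (13, 21, Gus, 40, Dee), (25, 21, Gus, 11, Jo), (25, 21, Gus, 13, Gus), (25, 21, Gus, 25, Gus), (25, 21, Gus, 26, Hal), (25, 21, Gus, 40, Dee), (25, 29, Xia, 11, Jo), (25, 29, Xia, 25, Xia), (25, 29, Xia, 38, Ola), (25, 29, Xia, 38, Tai), (26, 21, Hal, 11, Jo), (26, 21, Hal, 13, Gus), (26, 21, Hal, 25, Gus), (26, 21, Hal, 26, Hal), (26, 21, Hal, 40, Dee), (31, 2, Xia, 31, Xia), (38, 29, Ola, 11, Jo), (38, 29, Ola, 25, Xia), (38, 29, Ola, 38, Ola), (38, 29, Ola, 38, Tai), (38, 29, Tai, 11, Jo), (38, 29, Tai, 25, Xia), (38, 29, Tai, 38, Ola), (38, 29, Tai, 38, Tai), (40, 21, Dee, 11, Jo), (40, 21, Dee, 13, Gus), (40, 21, Dee, 25, Gus), (40, 21, Dee, 26, Hal), (40, 21, Dee, 40, Dee)}
σ[sid < sid2]: keep tuples satisfying sid < sid2 → {(11, 21, Jo, 13, Gus), (11, 21, Jo, 25, Gus), (11, 21, Jo, 26, Hal), (11, 21, Jo, 40, Dee), (11, 29, Jo, 25, Xia), (11, 29, Jo, 38, Ola), (11, 29, Jo, 38, Tai), (13, 21, Gus, 25, Gus), (13, 21, Gus, 26, Hal), (13, 21, Gus, 40, Dee), (25, 21, Gus, 26, Hal), (25, 21, Gus, 40, Dee), (25, 29, Xia, 38, Ola), (25, 29, Xia, 38, Tai), (26, 21, Hal, 40, Dee)}
Keep only column(s) sid2, mid (9 duplicate(s) eliminated): {(13, 21), (25, 21), (25, 29), (26, 21), (38, 29), (40, 21)}

{(13, 21), (25, 21), (25, 29), (26, 21), (38, 29), (40, 21)}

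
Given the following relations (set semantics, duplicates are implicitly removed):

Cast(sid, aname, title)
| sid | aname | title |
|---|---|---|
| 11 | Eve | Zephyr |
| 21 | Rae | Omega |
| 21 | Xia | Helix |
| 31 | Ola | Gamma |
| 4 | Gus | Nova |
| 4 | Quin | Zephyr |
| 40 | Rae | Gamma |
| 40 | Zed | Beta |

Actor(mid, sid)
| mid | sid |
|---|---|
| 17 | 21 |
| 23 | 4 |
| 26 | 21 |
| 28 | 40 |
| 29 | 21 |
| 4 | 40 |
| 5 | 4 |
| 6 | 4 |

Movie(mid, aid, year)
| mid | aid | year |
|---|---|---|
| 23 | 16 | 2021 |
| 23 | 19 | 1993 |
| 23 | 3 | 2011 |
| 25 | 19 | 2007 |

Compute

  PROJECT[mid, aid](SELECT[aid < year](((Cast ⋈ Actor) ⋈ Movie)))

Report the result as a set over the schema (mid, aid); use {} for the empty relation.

{(23, 16), (23, 19), (23, 3)}

Cast ⋈ Actor (natural join on sid): {(21, Rae, Omega, 17), (21, Rae, Omega, 26), (21, Rae, Omega, 29), (21, Xia, Helix, 17), (21, Xia, Helix, 26), (21, Xia, Helix, 29), (4, Gus, Nova, 23), (4, Gus, Nova, 5), (4, Gus, Nova, 6), (4, Quin, Zephyr, 23), (4, Quin, Zephyr, 5), (4, Quin, Zephyr, 6), (40, Rae, Gamma, 28), (40, Rae, Gamma, 4), (40, Zed, Beta, 28), (40, Zed, Beta, 4)}
(Cast ⋈ Actor) ⋈ Movie (natural join on mid): {(4, Gus, Nova, 23, 16, 2021), (4, Gus, Nova, 23, 19, 1993), (4, Gus, Nova, 23, 3, 2011), (4, Quin, Zephyr, 23, 16, 2021), (4, Quin, Zephyr, 23, 19, 1993), (4, Quin, Zephyr, 23, 3, 2011)}
σ[aid < year]: keep tuples satisfying aid < year → {(4, Gus, Nova, 23, 16, 2021), (4, Gus, Nova, 23, 19, 1993), (4, Gus, Nova, 23, 3, 2011), (4, Quin, Zephyr, 23, 16, 2021), (4, Quin, Zephyr, 23, 19, 1993), (4, Quin, Zephyr, 23, 3, 2011)}
Keep only column(s) mid, aid (3 duplicate(s) eliminated): {(23, 16), (23, 19), (23, 3)}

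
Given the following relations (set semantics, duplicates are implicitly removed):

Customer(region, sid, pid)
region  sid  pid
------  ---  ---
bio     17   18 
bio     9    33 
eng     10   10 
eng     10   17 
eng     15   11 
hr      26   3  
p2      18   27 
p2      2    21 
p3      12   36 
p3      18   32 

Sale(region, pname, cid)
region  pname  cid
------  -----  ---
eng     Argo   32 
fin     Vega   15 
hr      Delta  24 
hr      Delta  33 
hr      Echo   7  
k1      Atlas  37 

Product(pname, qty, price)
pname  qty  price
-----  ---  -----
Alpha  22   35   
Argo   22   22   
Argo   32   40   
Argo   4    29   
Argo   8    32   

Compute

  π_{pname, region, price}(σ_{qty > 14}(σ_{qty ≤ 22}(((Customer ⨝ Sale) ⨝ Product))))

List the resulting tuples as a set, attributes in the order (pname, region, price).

{(Argo, eng, 22)}

Joining Customer and Sale on region yields {(eng, 10, 10, Argo, 32), (eng, 10, 17, Argo, 32), (eng, 15, 11, Argo, 32), (hr, 26, 3, Delta, 24), (hr, 26, 3, Delta, 33), (hr, 26, 3, Echo, 7)}.
Joining (Customer ⨝ Sale) and Product on pname yields {(eng, 10, 10, Argo, 32, 22, 22), (eng, 10, 10, Argo, 32, 32, 40), (eng, 10, 10, Argo, 32, 4, 29), (eng, 10, 10, Argo, 32, 8, 32), (eng, 10, 17, Argo, 32, 22, 22), (eng, 10, 17, Argo, 32, 32, 40), (eng, 10, 17, Argo, 32, 4, 29), (eng, 10, 17, Argo, 32, 8, 32), (eng, 15, 11, Argo, 32, 22, 22), (eng, 15, 11, Argo, 32, 32, 40), (eng, 15, 11, Argo, 32, 4, 29), (eng, 15, 11, Argo, 32, 8, 32)}.
Filtering on qty ≤ 22 leaves {(eng, 10, 10, Argo, 32, 22, 22), (eng, 10, 10, Argo, 32, 4, 29), (eng, 10, 10, Argo, 32, 8, 32), (eng, 10, 17, Argo, 32, 22, 22), (eng, 10, 17, Argo, 32, 4, 29), (eng, 10, 17, Argo, 32, 8, 32), (eng, 15, 11, Argo, 32, 22, 22), (eng, 15, 11, Argo, 32, 4, 29), (eng, 15, 11, Argo, 32, 8, 32)}.
Filtering on qty > 14 leaves {(eng, 10, 10, Argo, 32, 22, 22), (eng, 10, 17, Argo, 32, 22, 22), (eng, 15, 11, Argo, 32, 22, 22)}.
Projecting to pname, region, price (2 duplicate(s) eliminated): {(Argo, eng, 22)}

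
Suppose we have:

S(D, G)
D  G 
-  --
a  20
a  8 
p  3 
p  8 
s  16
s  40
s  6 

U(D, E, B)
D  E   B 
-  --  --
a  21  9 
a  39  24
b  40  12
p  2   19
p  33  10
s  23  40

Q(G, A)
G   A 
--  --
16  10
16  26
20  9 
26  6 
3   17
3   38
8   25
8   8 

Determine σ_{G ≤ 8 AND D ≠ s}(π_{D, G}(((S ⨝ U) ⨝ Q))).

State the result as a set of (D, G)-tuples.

{(a, 8), (p, 3), (p, 8)}

Natural join on D: {(a, 20, 21, 9), (a, 20, 39, 24), (a, 8, 21, 9), (a, 8, 39, 24), (p, 3, 2, 19), (p, 3, 33, 10), (p, 8, 2, 19), (p, 8, 33, 10), (s, 16, 23, 40), (s, 40, 23, 40), (s, 6, 23, 40)}
Natural join on G: {(a, 20, 21, 9, 9), (a, 20, 39, 24, 9), (a, 8, 21, 9, 25), (a, 8, 21, 9, 8), (a, 8, 39, 24, 25), (a, 8, 39, 24, 8), (p, 3, 2, 19, 17), (p, 3, 2, 19, 38), (p, 3, 33, 10, 17), (p, 3, 33, 10, 38), (p, 8, 2, 19, 25), (p, 8, 2, 19, 8), (p, 8, 33, 10, 25), (p, 8, 33, 10, 8), (s, 16, 23, 40, 10), (s, 16, 23, 40, 26)}
Keep only column(s) D, G (11 duplicate(s) eliminated): {(a, 20), (a, 8), (p, 3), (p, 8), (s, 16)}
σ[G ≤ 8 AND D ≠ s]: keep tuples satisfying G ≤ 8 AND D ≠ s → {(a, 8), (p, 3), (p, 8)}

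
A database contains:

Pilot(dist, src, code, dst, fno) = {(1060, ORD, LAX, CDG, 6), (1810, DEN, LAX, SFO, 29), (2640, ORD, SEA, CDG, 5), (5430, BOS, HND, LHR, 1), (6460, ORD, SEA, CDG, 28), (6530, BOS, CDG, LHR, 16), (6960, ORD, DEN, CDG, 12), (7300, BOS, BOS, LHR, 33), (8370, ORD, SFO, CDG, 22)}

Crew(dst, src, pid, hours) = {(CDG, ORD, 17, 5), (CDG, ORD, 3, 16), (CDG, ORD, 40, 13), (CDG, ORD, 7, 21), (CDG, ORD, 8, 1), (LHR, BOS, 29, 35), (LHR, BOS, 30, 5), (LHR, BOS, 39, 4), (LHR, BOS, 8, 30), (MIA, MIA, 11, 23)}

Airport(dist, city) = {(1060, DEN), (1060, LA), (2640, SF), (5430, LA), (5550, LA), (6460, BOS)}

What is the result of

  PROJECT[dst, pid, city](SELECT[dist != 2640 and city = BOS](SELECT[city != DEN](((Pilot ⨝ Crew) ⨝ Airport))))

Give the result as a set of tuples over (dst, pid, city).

Joining Pilot and Crew on src, dst yields {(1060, ORD, LAX, CDG, 6, 17, 5), (1060, ORD, LAX, CDG, 6, 3, 16), (1060, ORD, LAX, CDG, 6, 40, 13), (1060, ORD, LAX, CDG, 6, 7, 21), (1060, ORD, LAX, CDG, 6, 8, 1), (2640, ORD, SEA, CDG, 5, 17, 5), (2640, ORD, SEA, CDG, 5, 3, 16), (2640, ORD, SEA, CDG, 5, 40, 13), (2640, ORD, SEA, CDG, 5, 7, 21), (2640, ORD, SEA, CDG, 5, 8, 1), (5430, BOS, HND, LHR, 1, 29, 35), (5430, BOS, HND, LHR, 1, 30, 5), (5430, BOS, HND, LHR, 1, 39, 4), (5430, BOS, HND, LHR, 1, 8, 30), (6460, ORD, SEA, CDG, 28, 17, 5), (6460, ORD, SEA, CDG, 28, 3, 16), (6460, ORD, SEA, CDG, 28, 40, 13), (6460, ORD, SEA, CDG, 28, 7, 21), (6460, ORD, SEA, CDG, 28, 8, 1), (6530, BOS, CDG, LHR, 16, 29, 35), (6530, BOS, CDG, LHR, 16, 30, 5), (6530, BOS, CDG, LHR, 16, 39, 4), (6530, BOS, CDG, LHR, 16, 8, 30), (6960, ORD, DEN, CDG, 12, 17, 5), (6960, ORD, DEN, CDG, 12, 3, 16), (6960, ORD, DEN, CDG, 12, 40, 13), (6960, ORD, DEN, CDG, 12, 7, 21), (6960, ORD, DEN, CDG, 12, 8, 1), (7300, BOS, BOS, LHR, 33, 29, 35), (7300, BOS, BOS, LHR, 33, 30, 5), (7300, BOS, BOS, LHR, 33, 39, 4), (7300, BOS, BOS, LHR, 33, 8, 30), (8370, ORD, SFO, CDG, 22, 17, 5), (8370, ORD, SFO, CDG, 22, 3, 16), (8370, ORD, SFO, CDG, 22, 40, 13), (8370, ORD, SFO, CDG, 22, 7, 21), (8370, ORD, SFO, CDG, 22, 8, 1)}.
Joining (Pilot ⨝ Crew) and Airport on dist yields {(1060, ORD, LAX, CDG, 6, 17, 5, DEN), (1060, ORD, LAX, CDG, 6, 17, 5, LA), (1060, ORD, LAX, CDG, 6, 3, 16, DEN), (1060, ORD, LAX, CDG, 6, 3, 16, LA), (1060, ORD, LAX, CDG, 6, 40, 13, DEN), (1060, ORD, LAX, CDG, 6, 40, 13, LA), (1060, ORD, LAX, CDG, 6, 7, 21, DEN), (1060, ORD, LAX, CDG, 6, 7, 21, LA), (1060, ORD, LAX, CDG, 6, 8, 1, DEN), (1060, ORD, LAX, CDG, 6, 8, 1, LA), (2640, ORD, SEA, CDG, 5, 17, 5, SF), (2640, ORD, SEA, CDG, 5, 3, 16, SF), (2640, ORD, SEA, CDG, 5, 40, 13, SF), (2640, ORD, SEA, CDG, 5, 7, 21, SF), (2640, ORD, SEA, CDG, 5, 8, 1, SF), (5430, BOS, HND, LHR, 1, 29, 35, LA), (5430, BOS, HND, LHR, 1, 30, 5, LA), (5430, BOS, HND, LHR, 1, 39, 4, LA), (5430, BOS, HND, LHR, 1, 8, 30, LA), (6460, ORD, SEA, CDG, 28, 17, 5, BOS), (6460, ORD, SEA, CDG, 28, 3, 16, BOS), (6460, ORD, SEA, CDG, 28, 40, 13, BOS), (6460, ORD, SEA, CDG, 28, 7, 21, BOS), (6460, ORD, SEA, CDG, 28, 8, 1, BOS)}.
σ[city != DEN]: keep tuples satisfying city != DEN → {(1060, ORD, LAX, CDG, 6, 17, 5, LA), (1060, ORD, LAX, CDG, 6, 3, 16, LA), (1060, ORD, LAX, CDG, 6, 40, 13, LA), (1060, ORD, LAX, CDG, 6, 7, 21, LA), (1060, ORD, LAX, CDG, 6, 8, 1, LA), (2640, ORD, SEA, CDG, 5, 17, 5, SF), (2640, ORD, SEA, CDG, 5, 3, 16, SF), (2640, ORD, SEA, CDG, 5, 40, 13, SF), (2640, ORD, SEA, CDG, 5, 7, 21, SF), (2640, ORD, SEA, CDG, 5, 8, 1, SF), (5430, BOS, HND, LHR, 1, 29, 35, LA), (5430, BOS, HND, LHR, 1, 30, 5, LA), (5430, BOS, HND, LHR, 1, 39, 4, LA), (5430, BOS, HND, LHR, 1, 8, 30, LA), (6460, ORD, SEA, CDG, 28, 17, 5, BOS), (6460, ORD, SEA, CDG, 28, 3, 16, BOS), (6460, ORD, SEA, CDG, 28, 40, 13, BOS), (6460, ORD, SEA, CDG, 28, 7, 21, BOS), (6460, ORD, SEA, CDG, 28, 8, 1, BOS)}
σ[dist != 2640 and city = BOS]: keep tuples satisfying dist != 2640 and city = BOS → {(6460, ORD, SEA, CDG, 28, 17, 5, BOS), (6460, ORD, SEA, CDG, 28, 3, 16, BOS), (6460, ORD, SEA, CDG, 28, 40, 13, BOS), (6460, ORD, SEA, CDG, 28, 7, 21, BOS), (6460, ORD, SEA, CDG, 28, 8, 1, BOS)}
π[dst, pid, city]: project onto (dst, pid, city) → {(CDG, 17, BOS), (CDG, 3, BOS), (CDG, 40, BOS), (CDG, 7, BOS), (CDG, 8, BOS)}

{(CDG, 17, BOS), (CDG, 3, BOS), (CDG, 40, BOS), (CDG, 7, BOS), (CDG, 8, BOS)}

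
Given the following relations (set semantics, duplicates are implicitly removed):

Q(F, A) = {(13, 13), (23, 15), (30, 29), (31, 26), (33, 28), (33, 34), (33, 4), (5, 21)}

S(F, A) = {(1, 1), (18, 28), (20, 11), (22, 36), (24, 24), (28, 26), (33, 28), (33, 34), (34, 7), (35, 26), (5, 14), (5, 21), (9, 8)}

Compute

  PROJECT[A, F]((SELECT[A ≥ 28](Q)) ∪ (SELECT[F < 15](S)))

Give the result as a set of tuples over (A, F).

{(1, 1), (14, 5), (21, 5), (28, 33), (29, 30), (34, 33), (8, 9)}

Selection A ≥ 28: {(30, 29), (33, 28), (33, 34)}
Selection F < 15: {(1, 1), (5, 14), (5, 21), (9, 8)}
Set union of the two operands is {(1, 1), (30, 29), (33, 28), (33, 34), (5, 14), (5, 21), (9, 8)}.
π_{A, F} gives {(1, 1), (14, 5), (21, 5), (28, 33), (29, 30), (34, 33), (8, 9)}.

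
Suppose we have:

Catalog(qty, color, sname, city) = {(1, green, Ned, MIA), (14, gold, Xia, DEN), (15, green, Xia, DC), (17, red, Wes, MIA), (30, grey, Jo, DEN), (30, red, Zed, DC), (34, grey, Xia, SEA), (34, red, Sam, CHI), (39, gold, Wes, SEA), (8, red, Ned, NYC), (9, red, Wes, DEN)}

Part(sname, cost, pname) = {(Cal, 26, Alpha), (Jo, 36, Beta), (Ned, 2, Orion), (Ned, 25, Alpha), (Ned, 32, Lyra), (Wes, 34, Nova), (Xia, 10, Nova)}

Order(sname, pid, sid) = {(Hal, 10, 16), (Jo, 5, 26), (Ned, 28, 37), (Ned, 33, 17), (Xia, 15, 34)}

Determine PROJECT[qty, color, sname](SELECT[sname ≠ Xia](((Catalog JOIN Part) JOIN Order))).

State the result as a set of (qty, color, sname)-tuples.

{(1, green, Ned), (30, grey, Jo), (8, red, Ned)}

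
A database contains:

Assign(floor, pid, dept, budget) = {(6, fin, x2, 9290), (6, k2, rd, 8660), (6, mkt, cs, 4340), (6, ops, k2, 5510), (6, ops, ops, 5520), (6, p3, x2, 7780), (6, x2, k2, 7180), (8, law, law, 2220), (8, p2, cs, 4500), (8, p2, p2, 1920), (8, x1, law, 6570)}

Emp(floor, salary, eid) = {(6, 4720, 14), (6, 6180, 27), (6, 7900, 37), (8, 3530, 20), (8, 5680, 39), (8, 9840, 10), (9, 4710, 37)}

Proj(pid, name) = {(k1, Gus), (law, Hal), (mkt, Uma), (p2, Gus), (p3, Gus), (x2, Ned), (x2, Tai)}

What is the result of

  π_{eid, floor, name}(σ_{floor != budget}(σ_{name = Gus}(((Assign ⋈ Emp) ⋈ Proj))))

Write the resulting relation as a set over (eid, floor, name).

{(10, 8, Gus), (14, 6, Gus), (20, 8, Gus), (27, 6, Gus), (37, 6, Gus), (39, 8, Gus)}

Joining Assign and Emp on floor yields {(6, fin, x2, 9290, 4720, 14), (6, fin, x2, 9290, 6180, 27), (6, fin, x2, 9290, 7900, 37), (6, k2, rd, 8660, 4720, 14), (6, k2, rd, 8660, 6180, 27), (6, k2, rd, 8660, 7900, 37), (6, mkt, cs, 4340, 4720, 14), (6, mkt, cs, 4340, 6180, 27), (6, mkt, cs, 4340, 7900, 37), (6, ops, k2, 5510, 4720, 14), (6, ops, k2, 5510, 6180, 27), (6, ops, k2, 5510, 7900, 37), (6, ops, ops, 5520, 4720, 14), (6, ops, ops, 5520, 6180, 27), (6, ops, ops, 5520, 7900, 37), (6, p3, x2, 7780, 4720, 14), (6, p3, x2, 7780, 6180, 27), (6, p3, x2, 7780, 7900, 37), (6, x2, k2, 7180, 4720, 14), (6, x2, k2, 7180, 6180, 27), (6, x2, k2, 7180, 7900, 37), (8, law, law, 2220, 3530, 20), (8, law, law, 2220, 5680, 39), (8, law, law, 2220, 9840, 10), (8, p2, cs, 4500, 3530, 20), (8, p2, cs, 4500, 5680, 39), (8, p2, cs, 4500, 9840, 10), (8, p2, p2, 1920, 3530, 20), (8, p2, p2, 1920, 5680, 39), (8, p2, p2, 1920, 9840, 10), (8, x1, law, 6570, 3530, 20), (8, x1, law, 6570, 5680, 39), (8, x1, law, 6570, 9840, 10)}.
Joining (Assign ⋈ Emp) and Proj on pid yields {(6, mkt, cs, 4340, 4720, 14, Uma), (6, mkt, cs, 4340, 6180, 27, Uma), (6, mkt, cs, 4340, 7900, 37, Uma), (6, p3, x2, 7780, 4720, 14, Gus), (6, p3, x2, 7780, 6180, 27, Gus), (6, p3, x2, 7780, 7900, 37, Gus), (6, x2, k2, 7180, 4720, 14, Ned), (6, x2, k2, 7180, 4720, 14, Tai), (6, x2, k2, 7180, 6180, 27, Ned), (6, x2, k2, 7180, 6180, 27, Tai), (6, x2, k2, 7180, 7900, 37, Ned), (6, x2, k2, 7180, 7900, 37, Tai), (8, law, law, 2220, 3530, 20, Hal), (8, law, law, 2220, 5680, 39, Hal), (8, law, law, 2220, 9840, 10, Hal), (8, p2, cs, 4500, 3530, 20, Gus), (8, p2, cs, 4500, 5680, 39, Gus), (8, p2, cs, 4500, 9840, 10, Gus), (8, p2, p2, 1920, 3530, 20, Gus), (8, p2, p2, 1920, 5680, 39, Gus), (8, p2, p2, 1920, 9840, 10, Gus)}.
Apply σ_{name = Gus}; surviving tuples: {(6, p3, x2, 7780, 4720, 14, Gus), (6, p3, x2, 7780, 6180, 27, Gus), (6, p3, x2, 7780, 7900, 37, Gus), (8, p2, cs, 4500, 3530, 20, Gus), (8, p2, cs, 4500, 5680, 39, Gus), (8, p2, cs, 4500, 9840, 10, Gus), (8, p2, p2, 1920, 3530, 20, Gus), (8, p2, p2, 1920, 5680, 39, Gus), (8, p2, p2, 1920, 9840, 10, Gus)}
Apply σ_{floor != budget}; surviving tuples: {(6, p3, x2, 7780, 4720, 14, Gus), (6, p3, x2, 7780, 6180, 27, Gus), (6, p3, x2, 7780, 7900, 37, Gus), (8, p2, cs, 4500, 3530, 20, Gus), (8, p2, cs, 4500, 5680, 39, Gus), (8, p2, cs, 4500, 9840, 10, Gus), (8, p2, p2, 1920, 3530, 20, Gus), (8, p2, p2, 1920, 5680, 39, Gus), (8, p2, p2, 1920, 9840, 10, Gus)}
Projecting to eid, floor, name (3 duplicate(s) eliminated): {(10, 8, Gus), (14, 6, Gus), (20, 8, Gus), (27, 6, Gus), (37, 6, Gus), (39, 8, Gus)}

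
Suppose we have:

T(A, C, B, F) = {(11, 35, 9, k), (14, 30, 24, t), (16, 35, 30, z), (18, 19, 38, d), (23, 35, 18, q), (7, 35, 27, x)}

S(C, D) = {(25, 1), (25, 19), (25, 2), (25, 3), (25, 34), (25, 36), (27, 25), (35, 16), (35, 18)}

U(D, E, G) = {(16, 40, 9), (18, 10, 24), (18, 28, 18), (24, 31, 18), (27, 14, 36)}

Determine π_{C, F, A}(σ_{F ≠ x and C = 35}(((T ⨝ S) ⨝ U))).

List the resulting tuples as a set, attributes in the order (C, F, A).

Natural join on C: {(11, 35, 9, k, 16), (11, 35, 9, k, 18), (16, 35, 30, z, 16), (16, 35, 30, z, 18), (23, 35, 18, q, 16), (23, 35, 18, q, 18), (7, 35, 27, x, 16), (7, 35, 27, x, 18)}
Natural join on D: {(11, 35, 9, k, 16, 40, 9), (11, 35, 9, k, 18, 10, 24), (11, 35, 9, k, 18, 28, 18), (16, 35, 30, z, 16, 40, 9), (16, 35, 30, z, 18, 10, 24), (16, 35, 30, z, 18, 28, 18), (23, 35, 18, q, 16, 40, 9), (23, 35, 18, q, 18, 10, 24), (23, 35, 18, q, 18, 28, 18), (7, 35, 27, x, 16, 40, 9), (7, 35, 27, x, 18, 10, 24), (7, 35, 27, x, 18, 28, 18)}
Selection F ≠ x and C = 35: {(11, 35, 9, k, 16, 40, 9), (11, 35, 9, k, 18, 10, 24), (11, 35, 9, k, 18, 28, 18), (16, 35, 30, z, 16, 40, 9), (16, 35, 30, z, 18, 10, 24), (16, 35, 30, z, 18, 28, 18), (23, 35, 18, q, 16, 40, 9), (23, 35, 18, q, 18, 10, 24), (23, 35, 18, q, 18, 28, 18)}
Keep only column(s) C, F, A (6 duplicate(s) eliminated): {(35, k, 11), (35, q, 23), (35, z, 16)}

{(35, k, 11), (35, q, 23), (35, z, 16)}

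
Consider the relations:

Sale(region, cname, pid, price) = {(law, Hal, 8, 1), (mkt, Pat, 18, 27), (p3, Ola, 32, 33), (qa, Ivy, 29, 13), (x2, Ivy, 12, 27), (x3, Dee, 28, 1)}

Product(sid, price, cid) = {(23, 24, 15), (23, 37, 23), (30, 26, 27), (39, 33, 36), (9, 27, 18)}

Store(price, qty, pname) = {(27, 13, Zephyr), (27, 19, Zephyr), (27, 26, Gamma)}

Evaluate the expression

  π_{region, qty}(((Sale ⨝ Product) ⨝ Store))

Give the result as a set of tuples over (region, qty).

{(mkt, 13), (mkt, 19), (mkt, 26), (x2, 13), (x2, 19), (x2, 26)}

Natural join on price: {(mkt, Pat, 18, 27, 9, 18), (p3, Ola, 32, 33, 39, 36), (x2, Ivy, 12, 27, 9, 18)}
Natural join on price: {(mkt, Pat, 18, 27, 9, 18, 13, Zephyr), (mkt, Pat, 18, 27, 9, 18, 19, Zephyr), (mkt, Pat, 18, 27, 9, 18, 26, Gamma), (x2, Ivy, 12, 27, 9, 18, 13, Zephyr), (x2, Ivy, 12, 27, 9, 18, 19, Zephyr), (x2, Ivy, 12, 27, 9, 18, 26, Gamma)}
Projecting to region, qty: {(mkt, 13), (mkt, 19), (mkt, 26), (x2, 13), (x2, 19), (x2, 26)}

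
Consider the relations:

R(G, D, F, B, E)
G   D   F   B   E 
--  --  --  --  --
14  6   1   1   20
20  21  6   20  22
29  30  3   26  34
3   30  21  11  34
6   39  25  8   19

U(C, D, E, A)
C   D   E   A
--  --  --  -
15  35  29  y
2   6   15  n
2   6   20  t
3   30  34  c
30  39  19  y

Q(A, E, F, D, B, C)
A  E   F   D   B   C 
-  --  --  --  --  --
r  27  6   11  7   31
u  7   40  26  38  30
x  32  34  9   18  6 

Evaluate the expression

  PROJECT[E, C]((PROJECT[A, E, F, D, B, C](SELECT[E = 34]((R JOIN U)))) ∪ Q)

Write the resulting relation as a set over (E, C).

{(27, 31), (32, 6), (34, 3), (7, 30)}

R ⋈ U (natural join on D, E): {(14, 6, 1, 1, 20, 2, t), (29, 30, 3, 26, 34, 3, c), (3, 30, 21, 11, 34, 3, c), (6, 39, 25, 8, 19, 30, y)}
Selection E = 34: {(29, 30, 3, 26, 34, 3, c), (3, 30, 21, 11, 34, 3, c)}
Projecting to A, E, F, D, B, C: {(c, 34, 21, 30, 11, 3), (c, 34, 3, 30, 26, 3)}
Union: {(c, 34, 21, 30, 11, 3), (c, 34, 3, 30, 26, 3)} with {(r, 27, 6, 11, 7, 31), (u, 7, 40, 26, 38, 30), (x, 32, 34, 9, 18, 6)} → {(c, 34, 21, 30, 11, 3), (c, 34, 3, 30, 26, 3), (r, 27, 6, 11, 7, 31), (u, 7, 40, 26, 38, 30), (x, 32, 34, 9, 18, 6)}
Projecting to E, C (1 duplicate(s) eliminated): {(27, 31), (32, 6), (34, 3), (7, 30)}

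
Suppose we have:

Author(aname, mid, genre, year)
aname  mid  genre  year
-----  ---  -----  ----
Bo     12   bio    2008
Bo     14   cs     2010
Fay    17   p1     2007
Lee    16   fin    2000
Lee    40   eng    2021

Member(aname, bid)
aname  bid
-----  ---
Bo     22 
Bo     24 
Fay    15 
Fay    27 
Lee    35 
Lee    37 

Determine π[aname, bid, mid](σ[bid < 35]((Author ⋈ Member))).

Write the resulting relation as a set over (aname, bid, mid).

{(Bo, 22, 12), (Bo, 22, 14), (Bo, 24, 12), (Bo, 24, 14), (Fay, 15, 17), (Fay, 27, 17)}

Joining Author and Member on aname yields {(Bo, 12, bio, 2008, 22), (Bo, 12, bio, 2008, 24), (Bo, 14, cs, 2010, 22), (Bo, 14, cs, 2010, 24), (Fay, 17, p1, 2007, 15), (Fay, 17, p1, 2007, 27), (Lee, 16, fin, 2000, 35), (Lee, 16, fin, 2000, 37), (Lee, 40, eng, 2021, 35), (Lee, 40, eng, 2021, 37)}.
Selection bid < 35: {(Bo, 12, bio, 2008, 22), (Bo, 12, bio, 2008, 24), (Bo, 14, cs, 2010, 22), (Bo, 14, cs, 2010, 24), (Fay, 17, p1, 2007, 15), (Fay, 17, p1, 2007, 27)}
π_{aname, bid, mid} gives {(Bo, 22, 12), (Bo, 22, 14), (Bo, 24, 12), (Bo, 24, 14), (Fay, 15, 17), (Fay, 27, 17)}.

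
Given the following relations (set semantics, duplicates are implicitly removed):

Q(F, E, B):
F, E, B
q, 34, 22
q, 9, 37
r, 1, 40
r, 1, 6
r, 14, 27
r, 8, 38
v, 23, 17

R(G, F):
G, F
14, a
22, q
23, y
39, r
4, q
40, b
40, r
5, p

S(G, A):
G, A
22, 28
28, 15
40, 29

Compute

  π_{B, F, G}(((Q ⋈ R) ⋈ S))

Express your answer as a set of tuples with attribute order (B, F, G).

Q ⋈ R (natural join on F): {(q, 34, 22, 22), (q, 34, 22, 4), (q, 9, 37, 22), (q, 9, 37, 4), (r, 1, 40, 39), (r, 1, 40, 40), (r, 1, 6, 39), (r, 1, 6, 40), (r, 14, 27, 39), (r, 14, 27, 40), (r, 8, 38, 39), (r, 8, 38, 40)}
(Q ⋈ R) ⋈ S (natural join on G): {(q, 34, 22, 22, 28), (q, 9, 37, 22, 28), (r, 1, 40, 40, 29), (r, 1, 6, 40, 29), (r, 14, 27, 40, 29), (r, 8, 38, 40, 29)}
Projecting to B, F, G: {(22, q, 22), (27, r, 40), (37, q, 22), (38, r, 40), (40, r, 40), (6, r, 40)}

{(22, q, 22), (27, r, 40), (37, q, 22), (38, r, 40), (40, r, 40), (6, r, 40)}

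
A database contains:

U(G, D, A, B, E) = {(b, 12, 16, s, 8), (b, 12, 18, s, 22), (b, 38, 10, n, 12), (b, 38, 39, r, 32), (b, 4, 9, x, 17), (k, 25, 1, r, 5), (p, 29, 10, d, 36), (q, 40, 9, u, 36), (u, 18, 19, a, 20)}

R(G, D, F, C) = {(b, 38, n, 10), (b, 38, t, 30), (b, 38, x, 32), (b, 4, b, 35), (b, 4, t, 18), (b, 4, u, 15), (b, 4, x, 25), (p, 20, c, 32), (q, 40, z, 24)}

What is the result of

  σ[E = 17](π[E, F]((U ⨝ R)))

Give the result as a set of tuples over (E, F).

Natural join on G, D: {(b, 38, 10, n, 12, n, 10), (b, 38, 10, n, 12, t, 30), (b, 38, 10, n, 12, x, 32), (b, 38, 39, r, 32, n, 10), (b, 38, 39, r, 32, t, 30), (b, 38, 39, r, 32, x, 32), (b, 4, 9, x, 17, b, 35), (b, 4, 9, x, 17, t, 18), (b, 4, 9, x, 17, u, 15), (b, 4, 9, x, 17, x, 25), (q, 40, 9, u, 36, z, 24)}
π[E, F]: project onto (E, F) → {(12, n), (12, t), (12, x), (17, b), (17, t), (17, u), (17, x), (32, n), (32, t), (32, x), (36, z)}
Filtering on E = 17 leaves {(17, b), (17, t), (17, u), (17, x)}.

{(17, b), (17, t), (17, u), (17, x)}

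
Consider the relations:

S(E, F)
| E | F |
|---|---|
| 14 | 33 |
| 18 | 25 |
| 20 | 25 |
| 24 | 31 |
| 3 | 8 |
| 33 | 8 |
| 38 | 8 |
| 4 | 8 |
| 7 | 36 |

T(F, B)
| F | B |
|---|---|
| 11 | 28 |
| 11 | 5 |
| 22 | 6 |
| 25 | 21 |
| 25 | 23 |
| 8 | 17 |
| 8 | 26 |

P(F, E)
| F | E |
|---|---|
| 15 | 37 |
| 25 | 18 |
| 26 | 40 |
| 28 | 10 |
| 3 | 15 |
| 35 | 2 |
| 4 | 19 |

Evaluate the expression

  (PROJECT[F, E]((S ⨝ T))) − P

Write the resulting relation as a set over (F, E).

Natural join on F: {(18, 25, 21), (18, 25, 23), (20, 25, 21), (20, 25, 23), (3, 8, 17), (3, 8, 26), (33, 8, 17), (33, 8, 26), (38, 8, 17), (38, 8, 26), (4, 8, 17), (4, 8, 26)}
Keep only column(s) F, E (6 duplicate(s) eliminated): {(25, 18), (25, 20), (8, 3), (8, 33), (8, 38), (8, 4)}
Taking the difference: {(25, 20), (8, 3), (8, 33), (8, 38), (8, 4)}

{(25, 20), (8, 3), (8, 33), (8, 38), (8, 4)}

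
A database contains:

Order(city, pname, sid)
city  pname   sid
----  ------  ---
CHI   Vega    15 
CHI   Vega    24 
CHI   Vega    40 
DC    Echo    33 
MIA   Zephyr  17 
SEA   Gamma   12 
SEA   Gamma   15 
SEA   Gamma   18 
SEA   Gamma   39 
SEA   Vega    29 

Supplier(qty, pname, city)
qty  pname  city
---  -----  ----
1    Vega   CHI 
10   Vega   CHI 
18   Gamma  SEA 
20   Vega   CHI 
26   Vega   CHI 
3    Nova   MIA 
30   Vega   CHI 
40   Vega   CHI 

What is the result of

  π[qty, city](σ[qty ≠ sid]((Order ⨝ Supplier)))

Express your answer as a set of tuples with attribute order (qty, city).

{(1, CHI), (10, CHI), (18, SEA), (20, CHI), (26, CHI), (30, CHI), (40, CHI)}

Natural join on city, pname: {(CHI, Vega, 15, 1), (CHI, Vega, 15, 10), (CHI, Vega, 15, 20), (CHI, Vega, 15, 26), (CHI, Vega, 15, 30), (CHI, Vega, 15, 40), (CHI, Vega, 24, 1), (CHI, Vega, 24, 10), (CHI, Vega, 24, 20), (CHI, Vega, 24, 26), (CHI, Vega, 24, 30), (CHI, Vega, 24, 40), (CHI, Vega, 40, 1), (CHI, Vega, 40, 10), (CHI, Vega, 40, 20), (CHI, Vega, 40, 26), (CHI, Vega, 40, 30), (CHI, Vega, 40, 40), (SEA, Gamma, 12, 18), (SEA, Gamma, 15, 18), (SEA, Gamma, 18, 18), (SEA, Gamma, 39, 18)}
Apply σ_{qty ≠ sid}; surviving tuples: {(CHI, Vega, 15, 1), (CHI, Vega, 15, 10), (CHI, Vega, 15, 20), (CHI, Vega, 15, 26), (CHI, Vega, 15, 30), (CHI, Vega, 15, 40), (CHI, Vega, 24, 1), (CHI, Vega, 24, 10), (CHI, Vega, 24, 20), (CHI, Vega, 24, 26), (CHI, Vega, 24, 30), (CHI, Vega, 24, 40), (CHI, Vega, 40, 1), (CHI, Vega, 40, 10), (CHI, Vega, 40, 20), (CHI, Vega, 40, 26), (CHI, Vega, 40, 30), (SEA, Gamma, 12, 18), (SEA, Gamma, 15, 18), (SEA, Gamma, 39, 18)}
Keep only column(s) qty, city (13 duplicate(s) eliminated): {(1, CHI), (10, CHI), (18, SEA), (20, CHI), (26, CHI), (30, CHI), (40, CHI)}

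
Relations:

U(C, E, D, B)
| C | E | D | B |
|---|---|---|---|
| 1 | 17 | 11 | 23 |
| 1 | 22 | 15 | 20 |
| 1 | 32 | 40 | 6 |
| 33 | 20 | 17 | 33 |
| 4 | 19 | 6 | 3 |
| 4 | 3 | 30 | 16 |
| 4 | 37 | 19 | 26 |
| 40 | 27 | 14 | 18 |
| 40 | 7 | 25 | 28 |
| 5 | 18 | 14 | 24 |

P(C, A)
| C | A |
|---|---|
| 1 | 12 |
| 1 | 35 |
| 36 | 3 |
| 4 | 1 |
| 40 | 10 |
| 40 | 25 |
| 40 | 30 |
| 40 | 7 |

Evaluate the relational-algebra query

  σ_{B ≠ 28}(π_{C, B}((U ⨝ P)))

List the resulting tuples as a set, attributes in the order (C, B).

{(1, 20), (1, 23), (1, 6), (4, 16), (4, 26), (4, 3), (40, 18)}

U ⋈ P (natural join on C): {(1, 17, 11, 23, 12), (1, 17, 11, 23, 35), (1, 22, 15, 20, 12), (1, 22, 15, 20, 35), (1, 32, 40, 6, 12), (1, 32, 40, 6, 35), (4, 19, 6, 3, 1), (4, 3, 30, 16, 1), (4, 37, 19, 26, 1), (40, 27, 14, 18, 10), (40, 27, 14, 18, 25), (40, 27, 14, 18, 30), (40, 27, 14, 18, 7), (40, 7, 25, 28, 10), (40, 7, 25, 28, 25), (40, 7, 25, 28, 30), (40, 7, 25, 28, 7)}
Projecting to C, B (9 duplicate(s) eliminated): {(1, 20), (1, 23), (1, 6), (4, 16), (4, 26), (4, 3), (40, 18), (40, 28)}
σ[B ≠ 28]: keep tuples satisfying B ≠ 28 → {(1, 20), (1, 23), (1, 6), (4, 16), (4, 26), (4, 3), (40, 18)}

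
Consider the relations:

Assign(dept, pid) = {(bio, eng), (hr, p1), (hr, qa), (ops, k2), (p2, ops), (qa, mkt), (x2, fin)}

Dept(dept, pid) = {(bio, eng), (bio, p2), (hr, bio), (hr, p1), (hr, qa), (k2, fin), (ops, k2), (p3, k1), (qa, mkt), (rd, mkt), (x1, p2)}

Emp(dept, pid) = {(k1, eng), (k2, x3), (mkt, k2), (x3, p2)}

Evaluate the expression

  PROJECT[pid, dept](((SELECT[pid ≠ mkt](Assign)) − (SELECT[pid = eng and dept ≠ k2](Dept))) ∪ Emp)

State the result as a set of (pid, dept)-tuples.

{(eng, k1), (fin, x2), (k2, mkt), (k2, ops), (ops, p2), (p1, hr), (p2, x3), (qa, hr), (x3, k2)}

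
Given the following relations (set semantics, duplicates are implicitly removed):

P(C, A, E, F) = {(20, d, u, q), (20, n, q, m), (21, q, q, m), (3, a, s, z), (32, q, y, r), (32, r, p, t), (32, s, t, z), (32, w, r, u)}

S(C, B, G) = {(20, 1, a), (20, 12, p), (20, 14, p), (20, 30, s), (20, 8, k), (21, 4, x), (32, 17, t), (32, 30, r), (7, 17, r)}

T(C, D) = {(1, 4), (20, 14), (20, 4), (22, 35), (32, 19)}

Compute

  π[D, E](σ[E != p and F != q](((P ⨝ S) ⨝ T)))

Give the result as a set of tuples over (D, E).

P ⋈ S (natural join on C): {(20, d, u, q, 1, a), (20, d, u, q, 12, p), (20, d, u, q, 14, p), (20, d, u, q, 30, s), (20, d, u, q, 8, k), (20, n, q, m, 1, a), (20, n, q, m, 12, p), (20, n, q, m, 14, p), (20, n, q, m, 30, s), (20, n, q, m, 8, k), (21, q, q, m, 4, x), (32, q, y, r, 17, t), (32, q, y, r, 30, r), (32, r, p, t, 17, t), (32, r, p, t, 30, r), (32, s, t, z, 17, t), (32, s, t, z, 30, r), (32, w, r, u, 17, t), (32, w, r, u, 30, r)}
(P ⨝ S) ⋈ T (natural join on C): {(20, d, u, q, 1, a, 14), (20, d, u, q, 1, a, 4), (20, d, u, q, 12, p, 14), (20, d, u, q, 12, p, 4), (20, d, u, q, 14, p, 14), (20, d, u, q, 14, p, 4), (20, d, u, q, 30, s, 14), (20, d, u, q, 30, s, 4), (20, d, u, q, 8, k, 14), (20, d, u, q, 8, k, 4), (20, n, q, m, 1, a, 14), (20, n, q, m, 1, a, 4), (20, n, q, m, 12, p, 14), (20, n, q, m, 12, p, 4), (20, n, q, m, 14, p, 14), (20, n, q, m, 14, p, 4), (20, n, q, m, 30, s, 14), (20, n, q, m, 30, s, 4), (20, n, q, m, 8, k, 14), (20, n, q, m, 8, k, 4), (32, q, y, r, 17, t, 19), (32, q, y, r, 30, r, 19), (32, r, p, t, 17, t, 19), (32, r, p, t, 30, r, 19), (32, s, t, z, 17, t, 19), (32, s, t, z, 30, r, 19), (32, w, r, u, 17, t, 19), (32, w, r, u, 30, r, 19)}
σ[E != p and F != q]: keep tuples satisfying E != p and F != q → {(20, n, q, m, 1, a, 14), (20, n, q, m, 1, a, 4), (20, n, q, m, 12, p, 14), (20, n, q, m, 12, p, 4), (20, n, q, m, 14, p, 14), (20, n, q, m, 14, p, 4), (20, n, q, m, 30, s, 14), (20, n, q, m, 30, s, 4), (20, n, q, m, 8, k, 14), (20, n, q, m, 8, k, 4), (32, q, y, r, 17, t, 19), (32, q, y, r, 30, r, 19), (32, s, t, z, 17, t, 19), (32, s, t, z, 30, r, 19), (32, w, r, u, 17, t, 19), (32, w, r, u, 30, r, 19)}
Keep only column(s) D, E (11 duplicate(s) eliminated): {(14, q), (19, r), (19, t), (19, y), (4, q)}

{(14, q), (19, r), (19, t), (19, y), (4, q)}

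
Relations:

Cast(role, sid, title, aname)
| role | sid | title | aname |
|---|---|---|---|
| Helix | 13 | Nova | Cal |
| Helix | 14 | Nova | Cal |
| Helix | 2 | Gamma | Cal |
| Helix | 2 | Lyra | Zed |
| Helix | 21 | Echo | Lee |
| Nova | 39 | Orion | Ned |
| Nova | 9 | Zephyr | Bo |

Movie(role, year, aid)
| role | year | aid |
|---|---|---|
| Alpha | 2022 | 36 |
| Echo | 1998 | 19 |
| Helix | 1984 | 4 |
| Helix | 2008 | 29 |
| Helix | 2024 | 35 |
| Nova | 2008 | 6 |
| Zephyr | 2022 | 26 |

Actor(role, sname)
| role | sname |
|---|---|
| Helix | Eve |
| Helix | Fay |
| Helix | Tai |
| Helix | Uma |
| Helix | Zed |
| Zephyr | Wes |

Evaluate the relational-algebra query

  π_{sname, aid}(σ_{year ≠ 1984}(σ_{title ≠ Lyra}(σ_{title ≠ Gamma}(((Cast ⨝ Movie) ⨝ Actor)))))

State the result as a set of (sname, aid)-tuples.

{(Eve, 29), (Eve, 35), (Fay, 29), (Fay, 35), (Tai, 29), (Tai, 35), (Uma, 29), (Uma, 35), (Zed, 29), (Zed, 35)}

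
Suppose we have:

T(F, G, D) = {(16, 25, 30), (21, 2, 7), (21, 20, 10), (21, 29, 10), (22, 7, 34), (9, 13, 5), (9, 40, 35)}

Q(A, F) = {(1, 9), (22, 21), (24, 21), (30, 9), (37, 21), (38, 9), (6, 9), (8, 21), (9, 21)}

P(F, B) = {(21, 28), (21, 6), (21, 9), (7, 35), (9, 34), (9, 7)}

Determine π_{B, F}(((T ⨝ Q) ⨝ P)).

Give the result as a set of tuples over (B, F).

{(28, 21), (34, 9), (6, 21), (7, 9), (9, 21)}

Natural join on F: {(21, 2, 7, 22), (21, 2, 7, 24), (21, 2, 7, 37), (21, 2, 7, 8), (21, 2, 7, 9), (21, 20, 10, 22), (21, 20, 10, 24), (21, 20, 10, 37), (21, 20, 10, 8), (21, 20, 10, 9), (21, 29, 10, 22), (21, 29, 10, 24), (21, 29, 10, 37), (21, 29, 10, 8), (21, 29, 10, 9), (9, 13, 5, 1), (9, 13, 5, 30), (9, 13, 5, 38), (9, 13, 5, 6), (9, 40, 35, 1), (9, 40, 35, 30), (9, 40, 35, 38), (9, 40, 35, 6)}
Natural join on F: {(21, 2, 7, 22, 28), (21, 2, 7, 22, 6), (21, 2, 7, 22, 9), (21, 2, 7, 24, 28), (21, 2, 7, 24, 6), (21, 2, 7, 24, 9), (21, 2, 7, 37, 28), (21, 2, 7, 37, 6), (21, 2, 7, 37, 9), (21, 2, 7, 8, 28), (21, 2, 7, 8, 6), (21, 2, 7, 8, 9), (21, 2, 7, 9, 28), (21, 2, 7, 9, 6), (21, 2, 7, 9, 9), (21, 20, 10, 22, 28), (21, 20, 10, 22, 6), (21, 20, 10, 22, 9), (21, 20, 10, 24, 28), (21, 20, 10, 24, 6), (21, 20, 10, 24, 9), (21, 20, 10, 37, 28), (21, 20, 10, 37, 6), (21, 20, 10, 37, 9), (21, 20, 10, 8, 28), (21, 20, 10, 8, 6), (21, 20, 10, 8, 9), (21, 20, 10, 9, 28), (21, 20, 10, 9, 6), (21, 20, 10, 9, 9), (21, 29, 10, 22, 28), (21, 29, 10, 22, 6), (21, 29, 10, 22, 9), (21, 29, 10, 24, 28), (21, 29, 10, 24, 6), (21, 29, 10, 24, 9), (21, 29, 10, 37, 28), (21, 29, 10, 37, 6), (21, 29, 10, 37, 9), (21, 29, 10, 8, 28), (21, 29, 10, 8, 6), (21, 29, 10, 8, 9), (21, 29, 10, 9, 28), (21, 29, 10, 9, 6), (21, 29, 10, 9, 9), (9, 13, 5, 1, 34), (9, 13, 5, 1, 7), (9, 13, 5, 30, 34), (9, 13, 5, 30, 7), (9, 13, 5, 38, 34), (9, 13, 5, 38, 7), (9, 13, 5, 6, 34), (9, 13, 5, 6, 7), (9, 40, 35, 1, 34), (9, 40, 35, 1, 7), (9, 40, 35, 30, 34), (9, 40, 35, 30, 7), (9, 40, 35, 38, 34), (9, 40, 35, 38, 7), (9, 40, 35, 6, 34), (9, 40, 35, 6, 7)}
Projecting to B, F (56 duplicate(s) eliminated): {(28, 21), (34, 9), (6, 21), (7, 9), (9, 21)}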